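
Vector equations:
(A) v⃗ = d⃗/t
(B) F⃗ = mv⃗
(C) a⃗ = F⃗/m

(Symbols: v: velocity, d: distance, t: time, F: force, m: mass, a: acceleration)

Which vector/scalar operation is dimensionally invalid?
(B) F⃗ = mv⃗

(A) v⃗ = d⃗/t: LHS [L T^-1], RHS [L T^-1] ✓ — displacement (vector) divided by time (scalar)
(B) F⃗ = mv⃗: LHS [L M T^-2], RHS [L M T^-1] ✗ — mass times velocity is momentum, not force; should be ma⃗
(C) a⃗ = F⃗/m: LHS [L T^-2], RHS [L T^-2] ✓ — force (vector) divided by mass (scalar)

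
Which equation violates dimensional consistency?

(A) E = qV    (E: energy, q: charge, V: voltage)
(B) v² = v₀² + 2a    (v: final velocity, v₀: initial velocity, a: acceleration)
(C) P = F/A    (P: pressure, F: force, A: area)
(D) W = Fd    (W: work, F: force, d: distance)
(B) v² = v₀² + 2a

The equation (B) v² = v₀² + 2a is dimensionally incorrect.

LHS (v²): [L^2 T^-2]
RHS terms:
  - v₀²: [L^2 T^-2] ✓
  - 2a: [L T^-2] ✗ (does not match LHS)

The dimensions do not match. The other three equations balance.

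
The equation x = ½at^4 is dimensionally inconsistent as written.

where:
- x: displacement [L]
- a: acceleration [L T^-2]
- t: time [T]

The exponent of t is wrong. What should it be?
The exponent of t should be 2: x = ½at^2

The LHS x has dimensions [L]; t has dimensions [T].
As written, the RHS ½at^4 (exponent 4 on t) has dimensions [L T^2], which does not match.
With exponent 2, the RHS ½at^2 has dimensions [L], matching the LHS.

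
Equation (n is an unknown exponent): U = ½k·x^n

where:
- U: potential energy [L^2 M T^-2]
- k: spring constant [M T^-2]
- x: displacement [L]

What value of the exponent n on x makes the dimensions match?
n = 2

U has dimensions [L^2 M T^-2]; x has dimensions [L].
The rest of the RHS has dimensions [M T^-2], so x^n must supply [L^2].
With n = 2: ½k·x^2 has dimensions [L^2 M T^-2], matching the LHS ✓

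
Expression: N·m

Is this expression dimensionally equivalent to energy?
Yes

The expression N·m has dimensions [L^2 M T^-2], which is exactly energy [L^2 M T^-2].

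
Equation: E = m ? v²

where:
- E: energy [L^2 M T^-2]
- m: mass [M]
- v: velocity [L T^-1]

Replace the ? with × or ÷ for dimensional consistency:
multiplication (×): E = m × v²

E [L^2 M T^-2]; m [M]; v² [L^2 T^-2].
m × v² → [L^2 M T^-2] ✓
m ÷ v² → [L^-2 M T^2] ✗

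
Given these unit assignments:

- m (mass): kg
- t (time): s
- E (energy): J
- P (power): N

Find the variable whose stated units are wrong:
P

The variable P (power) should have units W, not N.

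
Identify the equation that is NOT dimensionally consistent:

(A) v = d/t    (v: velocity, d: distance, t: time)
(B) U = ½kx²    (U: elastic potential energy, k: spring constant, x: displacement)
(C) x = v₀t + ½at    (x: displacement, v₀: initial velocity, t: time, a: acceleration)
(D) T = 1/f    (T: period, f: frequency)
(C) x = v₀t + ½at

The equation (C) x = v₀t + ½at is dimensionally incorrect.

LHS (x): [L]
RHS terms:
  - v₀t: [L] ✓
  - ½at: [L T^-1] ✗ (does not match LHS)

The dimensions do not match. The other three equations balance.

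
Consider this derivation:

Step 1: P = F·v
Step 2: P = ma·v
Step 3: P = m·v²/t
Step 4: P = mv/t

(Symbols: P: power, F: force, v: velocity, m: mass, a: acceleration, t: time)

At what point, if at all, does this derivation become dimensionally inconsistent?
Step 4

Step 1: P = F·v → LHS [L^2 M T^-3], RHS [L^2 M T^-3] ✓
Step 2: P = ma·v → LHS [L^2 M T^-3], RHS [L^2 M T^-3] ✓
Step 3: P = m·v²/t → LHS [L^2 M T^-3], RHS [L^2 M T^-3] ✓
Step 4: P = mv/t → LHS [L^2 M T^-3], RHS [L M T^-2] ✗

The first dimensional inconsistency appears in step 4: P = mv/t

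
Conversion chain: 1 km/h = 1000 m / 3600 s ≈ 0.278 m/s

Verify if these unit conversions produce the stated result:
The chain is correct (no errors).

Correct: 1 km = 1000 m, 1 h = 3600 s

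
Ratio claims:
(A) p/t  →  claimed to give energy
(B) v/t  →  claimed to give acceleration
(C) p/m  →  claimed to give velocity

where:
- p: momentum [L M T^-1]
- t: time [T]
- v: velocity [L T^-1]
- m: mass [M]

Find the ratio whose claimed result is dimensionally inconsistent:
(A) p/t does not give energy

(A) p/t: [L M T^-2] ≠ energy [L^2 M T^-2] ✗
(B) v/t: [L T^-2] = acceleration [L T^-2] ✓
(C) p/m: [L T^-1] = velocity [L T^-1] ✓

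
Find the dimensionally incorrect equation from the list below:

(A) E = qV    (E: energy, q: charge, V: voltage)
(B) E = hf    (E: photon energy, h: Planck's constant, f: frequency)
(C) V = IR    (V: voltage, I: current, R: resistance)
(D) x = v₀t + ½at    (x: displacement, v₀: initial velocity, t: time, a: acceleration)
(D) x = v₀t + ½at

The equation (D) x = v₀t + ½at is dimensionally incorrect.

LHS (x): [L]
RHS terms:
  - v₀t: [L] ✓
  - ½at: [L T^-1] ✗ (does not match LHS)

The dimensions do not match. The other three equations balance.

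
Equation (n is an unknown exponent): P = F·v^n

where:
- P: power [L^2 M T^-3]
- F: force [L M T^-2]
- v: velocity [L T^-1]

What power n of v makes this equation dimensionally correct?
n = 1

P has dimensions [L^2 M T^-3]; v has dimensions [L T^-1].
The rest of the RHS has dimensions [L M T^-2], so v^n must supply [L T^-1].
With n = 1: F·v^1 has dimensions [L^2 M T^-3], matching the LHS ✓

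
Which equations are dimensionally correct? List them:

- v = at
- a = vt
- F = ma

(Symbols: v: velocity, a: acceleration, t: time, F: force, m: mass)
Dimensionally correct: v = at, F = ma
Dimensionally incorrect: a = vt
Ordered (correct first, then incorrect): v = at, F = ma, a = vt

- v = at: LHS [L T^-1], RHS [L T^-1] → correct ✓
- a = vt: LHS [L T^-2], RHS [L] → incorrect ✗
- F = ma: LHS [L M T^-2], RHS [L M T^-2] → correct ✓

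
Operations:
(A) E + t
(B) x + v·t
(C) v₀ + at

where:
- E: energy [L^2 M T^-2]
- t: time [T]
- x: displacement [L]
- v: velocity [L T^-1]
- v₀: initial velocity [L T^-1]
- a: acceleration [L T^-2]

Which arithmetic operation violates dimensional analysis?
(A) E + t

(A) E + t: E [L^2 M T^-2] and t [T] — different dimensions cannot be added/subtracted ✗
(B) x + v·t: x [L] and v·t [L] — same dimensions ✓
(C) v₀ + at: v₀ [L T^-1] and at [L T^-1] — same dimensions ✓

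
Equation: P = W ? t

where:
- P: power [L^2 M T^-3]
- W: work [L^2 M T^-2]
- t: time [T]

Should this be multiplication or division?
division (÷): P = W ÷ t

P [L^2 M T^-3]; W [L^2 M T^-2]; t [T].
W × t → [L^2 M T^-1] ✗
W ÷ t → [L^2 M T^-3] ✓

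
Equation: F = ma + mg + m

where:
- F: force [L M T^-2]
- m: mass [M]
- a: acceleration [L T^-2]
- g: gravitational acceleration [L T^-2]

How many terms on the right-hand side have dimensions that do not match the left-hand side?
1

LHS F: [L M T^-2]
- ma: [L M T^-2] ✓
- mg: [L M T^-2] ✓
- m: [M] ✗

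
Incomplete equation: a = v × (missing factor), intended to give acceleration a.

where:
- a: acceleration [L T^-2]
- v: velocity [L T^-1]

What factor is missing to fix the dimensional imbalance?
1/t (inverse time), dimensions [T^-1]

a has dimensions [L T^-2] and v has dimensions [L T^-1].
The missing factor must have dimensions [L T^-2] / [L T^-1] = [T^-1], i.e. inverse time (1/t).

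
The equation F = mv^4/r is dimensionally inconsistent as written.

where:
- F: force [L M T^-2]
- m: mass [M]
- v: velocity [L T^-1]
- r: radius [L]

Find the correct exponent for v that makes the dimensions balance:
The exponent of v should be 2: F = mv^2/r

The LHS F has dimensions [L M T^-2]; v has dimensions [L T^-1].
As written, the RHS mv^4/r (exponent 4 on v) has dimensions [L^3 M T^-4], which does not match.
With exponent 2, the RHS mv^2/r has dimensions [L M T^-2], matching the LHS.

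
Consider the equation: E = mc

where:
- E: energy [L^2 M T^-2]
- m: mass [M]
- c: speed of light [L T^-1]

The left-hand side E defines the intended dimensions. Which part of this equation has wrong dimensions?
The right-hand side term mc

E has dimensions [L^2 M T^-2], but mc has dimensions [L M T^-1], so the term mc is dimensionally wrong for E.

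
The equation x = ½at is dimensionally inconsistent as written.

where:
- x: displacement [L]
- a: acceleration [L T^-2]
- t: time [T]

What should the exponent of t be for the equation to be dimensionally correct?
The exponent of t should be 2: x = ½at^2

The LHS x has dimensions [L]; t has dimensions [T].
As written, the RHS ½at (exponent 1 on t) has dimensions [L T^-1], which does not match.
With exponent 2, the RHS ½at^2 has dimensions [L], matching the LHS.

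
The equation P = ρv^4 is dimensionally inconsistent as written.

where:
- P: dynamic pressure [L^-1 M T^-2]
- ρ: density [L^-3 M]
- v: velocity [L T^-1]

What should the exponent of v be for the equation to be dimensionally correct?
The exponent of v should be 2: P = ρv^2

The LHS P has dimensions [L^-1 M T^-2]; v has dimensions [L T^-1].
As written, the RHS ρv^4 (exponent 4 on v) has dimensions [L M T^-4], which does not match.
With exponent 2, the RHS ρv^2 has dimensions [L^-1 M T^-2], matching the LHS.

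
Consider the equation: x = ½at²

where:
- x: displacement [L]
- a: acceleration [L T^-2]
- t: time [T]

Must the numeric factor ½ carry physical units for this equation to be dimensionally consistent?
No

x has dimensions [L] and at² already has dimensions [L], so the equation balances without ½ contributing any dimensions. ½ is a pure (dimensionless) number; changing or removing it would not affect dimensional consistency.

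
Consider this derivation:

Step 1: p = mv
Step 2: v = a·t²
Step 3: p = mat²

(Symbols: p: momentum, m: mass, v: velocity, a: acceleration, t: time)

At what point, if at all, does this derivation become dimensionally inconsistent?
Step 2

Step 1: p = mv → LHS [L M T^-1], RHS [L M T^-1] ✓
Step 2: v = a·t² → LHS [L T^-1], RHS [L] ✗

The first dimensional inconsistency appears in step 2: v = a·t²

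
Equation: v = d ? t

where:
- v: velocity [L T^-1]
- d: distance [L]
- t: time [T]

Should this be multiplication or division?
division (÷): v = d ÷ t

v [L T^-1]; d [L]; t [T].
d × t → [L T] ✗
d ÷ t → [L T^-1] ✓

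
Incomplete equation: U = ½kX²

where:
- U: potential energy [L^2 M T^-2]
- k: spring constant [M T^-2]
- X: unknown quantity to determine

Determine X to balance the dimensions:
X = x (displacement), dimensions [L]

U has dimensions [L^2 M T^-2]; the rest of the RHS (½k) has dimensions [M T^-2].
So X² must have dimensions [L^2], i.e. X has dimensions [L] — X = x (displacement).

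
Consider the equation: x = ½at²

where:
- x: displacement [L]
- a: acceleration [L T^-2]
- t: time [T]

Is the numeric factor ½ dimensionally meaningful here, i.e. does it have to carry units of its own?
No

x has dimensions [L] and at² already has dimensions [L], so the equation balances without ½ contributing any dimensions. ½ is a pure (dimensionless) number; changing or removing it would not affect dimensional consistency.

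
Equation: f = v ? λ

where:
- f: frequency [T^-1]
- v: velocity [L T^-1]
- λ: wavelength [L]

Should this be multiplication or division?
division (÷): f = v ÷ λ

f [T^-1]; v [L T^-1]; λ [L].
v × λ → [L^2 T^-1] ✗
v ÷ λ → [T^-1] ✓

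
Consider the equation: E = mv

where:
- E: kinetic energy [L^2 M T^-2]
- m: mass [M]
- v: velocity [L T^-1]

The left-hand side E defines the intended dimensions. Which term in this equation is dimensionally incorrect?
The right-hand side term mv

E has dimensions [L^2 M T^-2], but mv has dimensions [L M T^-1], so the term mv is dimensionally wrong for E.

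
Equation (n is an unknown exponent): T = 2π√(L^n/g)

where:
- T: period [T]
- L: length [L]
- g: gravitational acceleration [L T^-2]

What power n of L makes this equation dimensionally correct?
n = 1

T has dimensions [T]; L has dimensions [L].
With n = 1: 2π√(L^1/g) has dimensions [T], matching the LHS ✓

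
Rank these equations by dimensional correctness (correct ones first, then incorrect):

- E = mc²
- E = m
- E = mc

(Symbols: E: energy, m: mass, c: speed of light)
Dimensionally correct: E = mc²
Dimensionally incorrect: E = m, E = mc
Ordered (correct first, then incorrect): E = mc², E = m, E = mc

- E = mc²: LHS [L^2 M T^-2], RHS [L^2 M T^-2] → correct ✓
- E = m: LHS [L^2 M T^-2], RHS [M] → incorrect ✗
- E = mc: LHS [L^2 M T^-2], RHS [L M T^-1] → incorrect ✗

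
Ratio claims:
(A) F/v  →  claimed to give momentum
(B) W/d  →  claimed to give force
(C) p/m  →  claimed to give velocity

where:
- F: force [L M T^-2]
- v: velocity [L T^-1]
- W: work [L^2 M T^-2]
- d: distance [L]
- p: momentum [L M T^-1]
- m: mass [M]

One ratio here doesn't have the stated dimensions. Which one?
(A) F/v does not give momentum

(A) F/v: [M T^-1] ≠ momentum [L M T^-1] ✗
(B) W/d: [L M T^-2] = force [L M T^-2] ✓
(C) p/m: [L T^-1] = velocity [L T^-1] ✓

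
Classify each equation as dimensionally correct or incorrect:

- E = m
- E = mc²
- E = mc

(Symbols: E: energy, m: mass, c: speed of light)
Dimensionally correct: E = mc²
Dimensionally incorrect: E = m, E = mc
Ordered (correct first, then incorrect): E = mc², E = m, E = mc

- E = m: LHS [L^2 M T^-2], RHS [M] → incorrect ✗
- E = mc²: LHS [L^2 M T^-2], RHS [L^2 M T^-2] → correct ✓
- E = mc: LHS [L^2 M T^-2], RHS [L M T^-1] → incorrect ✗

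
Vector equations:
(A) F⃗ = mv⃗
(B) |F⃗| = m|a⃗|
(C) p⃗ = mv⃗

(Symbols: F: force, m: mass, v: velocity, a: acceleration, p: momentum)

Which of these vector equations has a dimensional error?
(A) F⃗ = mv⃗

(A) F⃗ = mv⃗: LHS [L M T^-2], RHS [L M T^-1] ✗ — mass times velocity is momentum, not force; should be ma⃗
(B) |F⃗| = m|a⃗|: LHS [L M T^-2], RHS [L M T^-2] ✓ — magnitudes of vectors are scalars
(C) p⃗ = mv⃗: LHS [L M T^-1], RHS [L M T^-1] ✓ — mass (scalar) times velocity (vector)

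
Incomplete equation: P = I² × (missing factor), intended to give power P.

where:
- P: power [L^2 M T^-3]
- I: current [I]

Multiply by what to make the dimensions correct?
R (resistance), dimensions [I^-2 L^2 M T^-3]

P has dimensions [L^2 M T^-3] and I² has dimensions [I^2].
The missing factor must have dimensions [L^2 M T^-3] / [I^2] = [I^-2 L^2 M T^-3], i.e. resistance (R).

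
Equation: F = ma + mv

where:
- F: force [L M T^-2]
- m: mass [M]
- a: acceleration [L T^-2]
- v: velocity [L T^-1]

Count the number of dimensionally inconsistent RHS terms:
1

LHS F: [L M T^-2]
- ma: [L M T^-2] ✓
- mv: [L M T^-1] ✗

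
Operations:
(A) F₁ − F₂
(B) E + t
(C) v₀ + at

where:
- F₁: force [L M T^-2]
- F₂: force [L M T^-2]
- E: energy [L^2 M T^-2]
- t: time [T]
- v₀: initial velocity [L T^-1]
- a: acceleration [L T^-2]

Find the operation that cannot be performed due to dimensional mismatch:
(B) E + t

(A) F₁ − F₂: F₁ [L M T^-2] and F₂ [L M T^-2] — same dimensions ✓
(B) E + t: E [L^2 M T^-2] and t [T] — different dimensions cannot be added/subtracted ✗
(C) v₀ + at: v₀ [L T^-1] and at [L T^-1] — same dimensions ✓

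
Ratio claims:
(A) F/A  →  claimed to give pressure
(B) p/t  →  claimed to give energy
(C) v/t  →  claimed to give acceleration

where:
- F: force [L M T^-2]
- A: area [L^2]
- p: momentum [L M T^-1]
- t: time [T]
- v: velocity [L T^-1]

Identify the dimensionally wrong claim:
(B) p/t does not give energy

(A) F/A: [L^-1 M T^-2] = pressure [L^-1 M T^-2] ✓
(B) p/t: [L M T^-2] ≠ energy [L^2 M T^-2] ✗
(C) v/t: [L T^-2] = acceleration [L T^-2] ✓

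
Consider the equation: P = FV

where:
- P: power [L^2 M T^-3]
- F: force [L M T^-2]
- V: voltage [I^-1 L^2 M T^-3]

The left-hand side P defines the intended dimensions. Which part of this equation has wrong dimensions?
The right-hand side term FV

P has dimensions [L^2 M T^-3], but FV has dimensions [I^-1 L^3 M^2 T^-5], so the term FV is dimensionally wrong for P.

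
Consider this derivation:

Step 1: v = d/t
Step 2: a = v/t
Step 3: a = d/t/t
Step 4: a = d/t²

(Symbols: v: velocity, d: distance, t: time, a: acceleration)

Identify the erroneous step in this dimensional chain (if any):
No step introduces an error — all steps are dimensionally consistent.

Step 1: v = d/t → LHS [L T^-1], RHS [L T^-1] ✓
Step 2: a = v/t → LHS [L T^-2], RHS [L T^-2] ✓
Step 3: a = d/t/t → LHS [L T^-2], RHS [L T^-2] ✓
Step 4: a = d/t² → LHS [L T^-2], RHS [L T^-2] ✓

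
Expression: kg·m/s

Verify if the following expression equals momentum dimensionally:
Yes

The expression kg·m/s has dimensions [L M T^-1], which is exactly momentum [L M T^-1].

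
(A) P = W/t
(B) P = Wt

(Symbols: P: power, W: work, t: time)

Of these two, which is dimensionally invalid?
(B)

(A) P = W/t: LHS [L^2 M T^-3], RHS [L^2 M T^-3] ✓
(B) P = Wt: LHS [L^2 M T^-3], RHS [L^2 M T^-1] ✗

Expression (B) P = Wt is dimensionally incorrect.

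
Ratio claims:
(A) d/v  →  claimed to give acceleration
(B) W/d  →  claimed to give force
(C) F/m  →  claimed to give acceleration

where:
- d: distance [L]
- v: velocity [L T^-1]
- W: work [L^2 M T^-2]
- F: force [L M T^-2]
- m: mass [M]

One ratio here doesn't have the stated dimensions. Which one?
(A) d/v does not give acceleration

(A) d/v: [T] ≠ acceleration [L T^-2] ✗
(B) W/d: [L M T^-2] = force [L M T^-2] ✓
(C) F/m: [L T^-2] = acceleration [L T^-2] ✓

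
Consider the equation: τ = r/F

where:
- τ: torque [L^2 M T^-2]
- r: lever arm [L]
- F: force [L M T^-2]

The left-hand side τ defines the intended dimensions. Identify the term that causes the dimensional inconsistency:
The right-hand side term r/F

τ has dimensions [L^2 M T^-2], but r/F has dimensions [M^-1 T^2], so the term r/F is dimensionally wrong for τ.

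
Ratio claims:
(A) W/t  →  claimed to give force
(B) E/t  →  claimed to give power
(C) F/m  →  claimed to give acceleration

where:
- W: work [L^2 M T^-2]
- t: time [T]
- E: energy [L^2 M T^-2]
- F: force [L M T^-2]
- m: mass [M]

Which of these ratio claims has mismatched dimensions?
(A) W/t does not give force

(A) W/t: [L^2 M T^-3] ≠ force [L M T^-2] ✗
(B) E/t: [L^2 M T^-3] = power [L^2 M T^-3] ✓
(C) F/m: [L T^-2] = acceleration [L T^-2] ✓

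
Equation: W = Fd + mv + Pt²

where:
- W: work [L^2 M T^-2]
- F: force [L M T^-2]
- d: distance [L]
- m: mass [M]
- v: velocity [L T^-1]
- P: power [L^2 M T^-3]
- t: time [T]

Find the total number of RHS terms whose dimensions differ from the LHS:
2

LHS W: [L^2 M T^-2]
- Fd: [L^2 M T^-2] ✓
- mv: [L M T^-1] ✗
- Pt²: [L^2 M T^-1] ✗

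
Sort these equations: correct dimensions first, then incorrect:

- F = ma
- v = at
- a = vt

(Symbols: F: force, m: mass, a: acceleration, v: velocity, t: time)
Dimensionally correct: F = ma, v = at
Dimensionally incorrect: a = vt
Ordered (correct first, then incorrect): F = ma, v = at, a = vt

- F = ma: LHS [L M T^-2], RHS [L M T^-2] → correct ✓
- v = at: LHS [L T^-1], RHS [L T^-1] → correct ✓
- a = vt: LHS [L T^-2], RHS [L] → incorrect ✗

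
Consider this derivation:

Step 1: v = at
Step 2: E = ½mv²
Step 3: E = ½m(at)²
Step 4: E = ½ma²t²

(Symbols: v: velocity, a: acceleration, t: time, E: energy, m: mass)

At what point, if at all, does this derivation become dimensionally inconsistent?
No step introduces an error — all steps are dimensionally consistent.

Step 1: v = at → LHS [L T^-1], RHS [L T^-1] ✓
Step 2: E = ½mv² → LHS [L^2 M T^-2], RHS [L^2 M T^-2] ✓
Step 3: E = ½m(at)² → LHS [L^2 M T^-2], RHS [L^2 M T^-2] ✓
Step 4: E = ½ma²t² → LHS [L^2 M T^-2], RHS [L^2 M T^-2] ✓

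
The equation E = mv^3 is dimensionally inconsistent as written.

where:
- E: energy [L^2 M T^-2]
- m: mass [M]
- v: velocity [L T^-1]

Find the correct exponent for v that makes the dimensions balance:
The exponent of v should be 2: E = mv^2

The LHS E has dimensions [L^2 M T^-2]; v has dimensions [L T^-1].
As written, the RHS mv^3 (exponent 3 on v) has dimensions [L^3 M T^-3], which does not match.
With exponent 2, the RHS mv^2 has dimensions [L^2 M T^-2], matching the LHS.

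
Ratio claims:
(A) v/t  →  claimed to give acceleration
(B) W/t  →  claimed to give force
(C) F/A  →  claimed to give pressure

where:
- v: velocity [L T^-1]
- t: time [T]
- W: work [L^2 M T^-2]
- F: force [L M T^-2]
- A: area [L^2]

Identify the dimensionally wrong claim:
(B) W/t does not give force

(A) v/t: [L T^-2] = acceleration [L T^-2] ✓
(B) W/t: [L^2 M T^-3] ≠ force [L M T^-2] ✗
(C) F/A: [L^-1 M T^-2] = pressure [L^-1 M T^-2] ✓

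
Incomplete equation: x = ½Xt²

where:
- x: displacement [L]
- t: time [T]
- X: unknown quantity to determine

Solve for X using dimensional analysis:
X = a (acceleration), dimensions [L T^-2]

x has dimensions [L]; the rest of the RHS (½ t²) has dimensions [T^2].
So X must have dimensions [L T^-2] — X = a (acceleration).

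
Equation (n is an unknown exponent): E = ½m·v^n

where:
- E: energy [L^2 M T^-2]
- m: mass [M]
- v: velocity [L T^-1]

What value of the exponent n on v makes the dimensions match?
n = 2

E has dimensions [L^2 M T^-2]; v has dimensions [L T^-1].
The rest of the RHS has dimensions [M], so v^n must supply [L^2 T^-2].
With n = 2: ½m·v^2 has dimensions [L^2 M T^-2], matching the LHS ✓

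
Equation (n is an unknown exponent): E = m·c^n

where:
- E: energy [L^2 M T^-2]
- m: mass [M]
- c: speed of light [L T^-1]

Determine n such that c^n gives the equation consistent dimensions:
n = 2

E has dimensions [L^2 M T^-2]; c has dimensions [L T^-1].
The rest of the RHS has dimensions [M], so c^n must supply [L^2 T^-2].
With n = 2: m·c^2 has dimensions [L^2 M T^-2], matching the LHS ✓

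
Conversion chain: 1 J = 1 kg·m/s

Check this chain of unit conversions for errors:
The chain is incorrect (it contains an error).

Incorrect: Joule is kg·m²/s², not kg·m/s (that is momentum)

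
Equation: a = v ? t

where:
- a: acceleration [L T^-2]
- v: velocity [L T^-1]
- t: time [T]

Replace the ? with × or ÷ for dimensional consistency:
division (÷): a = v ÷ t

a [L T^-2]; v [L T^-1]; t [T].
v × t → [L] ✗
v ÷ t → [L T^-2] ✓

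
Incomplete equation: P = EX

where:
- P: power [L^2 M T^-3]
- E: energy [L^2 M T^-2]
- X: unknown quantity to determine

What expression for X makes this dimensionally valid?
X = f (inverse time / frequency (1/t)), dimensions [T^-1]

P has dimensions [L^2 M T^-3]; the rest of the RHS (E) has dimensions [L^2 M T^-2].
So X must have dimensions [T^-1] — X = f (inverse time / frequency (1/t)).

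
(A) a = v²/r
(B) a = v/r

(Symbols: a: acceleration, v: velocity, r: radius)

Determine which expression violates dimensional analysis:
(B)

(A) a = v²/r: LHS [L T^-2], RHS [L T^-2] ✓
(B) a = v/r: LHS [L T^-2], RHS [T^-1] ✗

Expression (B) a = v/r is dimensionally incorrect.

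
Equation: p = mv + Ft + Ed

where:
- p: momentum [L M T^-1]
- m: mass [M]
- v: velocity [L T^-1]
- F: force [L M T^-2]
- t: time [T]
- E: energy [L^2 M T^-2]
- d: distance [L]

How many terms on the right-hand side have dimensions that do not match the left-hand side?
1

LHS p: [L M T^-1]
- mv: [L M T^-1] ✓
- Ft: [L M T^-1] ✓
- Ed: [L^3 M T^-2] ✗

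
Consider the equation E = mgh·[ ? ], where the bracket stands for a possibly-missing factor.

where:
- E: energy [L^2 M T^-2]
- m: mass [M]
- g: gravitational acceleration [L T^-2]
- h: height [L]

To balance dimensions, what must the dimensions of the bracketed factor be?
Nothing is missing — the bracketed factor must be dimensionless.

E has dimensions [L^2 M T^-2] and mgh already has dimensions [L^2 M T^-2], so E = mgh is dimensionally complete.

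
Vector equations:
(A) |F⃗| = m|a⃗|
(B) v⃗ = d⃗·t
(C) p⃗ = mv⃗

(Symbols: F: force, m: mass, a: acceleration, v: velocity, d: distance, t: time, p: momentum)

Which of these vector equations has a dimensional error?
(B) v⃗ = d⃗·t

(A) |F⃗| = m|a⃗|: LHS [L M T^-2], RHS [L M T^-2] ✓ — magnitudes of vectors are scalars
(B) v⃗ = d⃗·t: LHS [L T^-1], RHS [L T] ✗ — velocity is displacement per time; should be d⃗/t
(C) p⃗ = mv⃗: LHS [L M T^-1], RHS [L M T^-1] ✓ — mass (scalar) times velocity (vector)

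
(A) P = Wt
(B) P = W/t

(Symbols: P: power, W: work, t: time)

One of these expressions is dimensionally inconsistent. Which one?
(A)

(A) P = Wt: LHS [L^2 M T^-3], RHS [L^2 M T^-1] ✗
(B) P = W/t: LHS [L^2 M T^-3], RHS [L^2 M T^-3] ✓

Expression (A) P = Wt is dimensionally incorrect.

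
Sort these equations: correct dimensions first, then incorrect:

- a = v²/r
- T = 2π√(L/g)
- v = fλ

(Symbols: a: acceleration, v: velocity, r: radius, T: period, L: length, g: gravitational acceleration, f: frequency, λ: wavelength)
Dimensionally correct: a = v²/r, T = 2π√(L/g), v = fλ
Dimensionally incorrect: none
Ordered (correct first, then incorrect): a = v²/r, T = 2π√(L/g), v = fλ

- a = v²/r: LHS [L T^-2], RHS [L T^-2] → correct ✓
- T = 2π√(L/g): LHS [T], RHS [T] → correct ✓
- v = fλ: LHS [L T^-1], RHS [L T^-1] → correct ✓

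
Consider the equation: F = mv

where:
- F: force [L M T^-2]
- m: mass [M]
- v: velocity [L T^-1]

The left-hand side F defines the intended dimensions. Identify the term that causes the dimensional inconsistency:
The right-hand side term mv

F has dimensions [L M T^-2], but mv has dimensions [L M T^-1], so the term mv is dimensionally wrong for F.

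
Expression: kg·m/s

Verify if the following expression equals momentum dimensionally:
Yes

The expression kg·m/s has dimensions [L M T^-1], which is exactly momentum [L M T^-1].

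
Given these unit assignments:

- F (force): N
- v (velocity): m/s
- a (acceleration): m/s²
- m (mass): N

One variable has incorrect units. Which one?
m

The variable m (mass) should have units kg, not N.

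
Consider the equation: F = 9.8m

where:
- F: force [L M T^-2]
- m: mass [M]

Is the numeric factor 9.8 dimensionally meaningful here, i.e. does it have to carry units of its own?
Yes

F has dimensions [L M T^-2], while m alone has dimensions [M]. For the equation to balance, the factor 9.8 must carry dimensions [L T^-2] — it is a dimensional constant (a numerical value of a physical quantity with its units suppressed), not a pure number.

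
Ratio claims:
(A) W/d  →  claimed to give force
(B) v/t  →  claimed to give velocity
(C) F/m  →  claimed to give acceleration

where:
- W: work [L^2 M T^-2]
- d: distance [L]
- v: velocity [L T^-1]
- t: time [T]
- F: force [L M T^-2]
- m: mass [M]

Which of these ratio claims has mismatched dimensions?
(B) v/t does not give velocity

(A) W/d: [L M T^-2] = force [L M T^-2] ✓
(B) v/t: [L T^-2] ≠ velocity [L T^-1] ✗
(C) F/m: [L T^-2] = acceleration [L T^-2] ✓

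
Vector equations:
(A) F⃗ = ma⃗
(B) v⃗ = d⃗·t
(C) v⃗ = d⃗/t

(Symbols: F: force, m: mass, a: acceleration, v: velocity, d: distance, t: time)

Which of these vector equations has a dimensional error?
(B) v⃗ = d⃗·t

(A) F⃗ = ma⃗: LHS [L M T^-2], RHS [L M T^-2] ✓ — Force and acceleration are vectors, mass is a scalar
(B) v⃗ = d⃗·t: LHS [L T^-1], RHS [L T] ✗ — velocity is displacement per time; should be d⃗/t
(C) v⃗ = d⃗/t: LHS [L T^-1], RHS [L T^-1] ✓ — displacement (vector) divided by time (scalar)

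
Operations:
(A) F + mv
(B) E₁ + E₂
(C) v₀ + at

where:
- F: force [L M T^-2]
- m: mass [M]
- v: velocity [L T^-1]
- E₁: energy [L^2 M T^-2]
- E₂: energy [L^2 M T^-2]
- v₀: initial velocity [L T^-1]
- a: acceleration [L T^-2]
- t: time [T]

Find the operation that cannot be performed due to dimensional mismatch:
(A) F + mv

(A) F + mv: F [L M T^-2] and mv [L M T^-1] — different dimensions cannot be added/subtracted ✗
(B) E₁ + E₂: E₁ [L^2 M T^-2] and E₂ [L^2 M T^-2] — same dimensions ✓
(C) v₀ + at: v₀ [L T^-1] and at [L T^-1] — same dimensions ✓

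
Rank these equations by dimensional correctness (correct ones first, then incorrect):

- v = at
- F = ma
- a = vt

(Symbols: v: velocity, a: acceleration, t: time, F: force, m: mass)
Dimensionally correct: v = at, F = ma
Dimensionally incorrect: a = vt
Ordered (correct first, then incorrect): v = at, F = ma, a = vt

- v = at: LHS [L T^-1], RHS [L T^-1] → correct ✓
- F = ma: LHS [L M T^-2], RHS [L M T^-2] → correct ✓
- a = vt: LHS [L T^-2], RHS [L] → incorrect ✗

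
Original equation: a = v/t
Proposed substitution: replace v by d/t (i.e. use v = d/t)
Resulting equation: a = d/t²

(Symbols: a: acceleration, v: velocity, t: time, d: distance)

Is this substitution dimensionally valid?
Yes

[v] = [L T^-1] and [d/t] = [L T^-1]. These match, so the substitution replaces a quantity by one of the same dimensions and the result a = d/t² has LHS [L T^-2] vs RHS [L T^-2] — still consistent.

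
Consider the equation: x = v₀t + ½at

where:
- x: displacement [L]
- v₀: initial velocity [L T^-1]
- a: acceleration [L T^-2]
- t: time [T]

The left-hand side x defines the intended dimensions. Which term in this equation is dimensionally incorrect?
The term ½at

Checking each RHS term against the LHS:
- v₀t: [L] — matches x [L] ✓
- ½at: [L T^-1] — does NOT match x [L] ✗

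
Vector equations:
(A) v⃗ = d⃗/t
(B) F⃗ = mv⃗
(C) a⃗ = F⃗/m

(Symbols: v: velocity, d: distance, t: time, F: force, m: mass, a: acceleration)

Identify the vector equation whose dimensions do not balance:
(B) F⃗ = mv⃗

(A) v⃗ = d⃗/t: LHS [L T^-1], RHS [L T^-1] ✓ — displacement (vector) divided by time (scalar)
(B) F⃗ = mv⃗: LHS [L M T^-2], RHS [L M T^-1] ✗ — mass times velocity is momentum, not force; should be ma⃗
(C) a⃗ = F⃗/m: LHS [L T^-2], RHS [L T^-2] ✓ — force (vector) divided by mass (scalar)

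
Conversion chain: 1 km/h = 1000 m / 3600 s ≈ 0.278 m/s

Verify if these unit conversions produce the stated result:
The chain is correct (no errors).

Correct: 1 km = 1000 m, 1 h = 3600 s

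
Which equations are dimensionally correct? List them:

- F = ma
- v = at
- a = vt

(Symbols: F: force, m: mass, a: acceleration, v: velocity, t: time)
Dimensionally correct: F = ma, v = at
Dimensionally incorrect: a = vt
Ordered (correct first, then incorrect): F = ma, v = at, a = vt

- F = ma: LHS [L M T^-2], RHS [L M T^-2] → correct ✓
- v = at: LHS [L T^-1], RHS [L T^-1] → correct ✓
- a = vt: LHS [L T^-2], RHS [L] → incorrect ✗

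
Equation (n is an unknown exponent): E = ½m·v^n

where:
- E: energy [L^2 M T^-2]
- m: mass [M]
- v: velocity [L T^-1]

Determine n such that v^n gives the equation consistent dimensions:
n = 2

E has dimensions [L^2 M T^-2]; v has dimensions [L T^-1].
The rest of the RHS has dimensions [M], so v^n must supply [L^2 T^-2].
With n = 2: ½m·v^2 has dimensions [L^2 M T^-2], matching the LHS ✓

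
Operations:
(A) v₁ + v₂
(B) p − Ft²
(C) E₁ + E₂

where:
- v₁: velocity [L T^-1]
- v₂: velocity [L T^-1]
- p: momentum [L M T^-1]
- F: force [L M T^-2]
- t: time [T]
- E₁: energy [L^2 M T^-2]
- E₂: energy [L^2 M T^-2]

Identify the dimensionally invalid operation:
(B) p − Ft²

(A) v₁ + v₂: v₁ [L T^-1] and v₂ [L T^-1] — same dimensions ✓
(B) p − Ft²: p [L M T^-1] and Ft² [L M] — different dimensions cannot be added/subtracted ✗
(C) E₁ + E₂: E₁ [L^2 M T^-2] and E₂ [L^2 M T^-2] — same dimensions ✓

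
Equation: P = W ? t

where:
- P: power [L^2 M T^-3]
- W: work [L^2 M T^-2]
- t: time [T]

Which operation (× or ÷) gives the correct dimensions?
division (÷): P = W ÷ t

P [L^2 M T^-3]; W [L^2 M T^-2]; t [T].
W × t → [L^2 M T^-1] ✗
W ÷ t → [L^2 M T^-3] ✓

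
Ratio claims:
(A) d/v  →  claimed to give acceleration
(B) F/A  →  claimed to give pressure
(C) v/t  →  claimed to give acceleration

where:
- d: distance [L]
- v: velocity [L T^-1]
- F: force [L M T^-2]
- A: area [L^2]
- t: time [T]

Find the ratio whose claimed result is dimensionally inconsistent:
(A) d/v does not give acceleration

(A) d/v: [T] ≠ acceleration [L T^-2] ✗
(B) F/A: [L^-1 M T^-2] = pressure [L^-1 M T^-2] ✓
(C) v/t: [L T^-2] = acceleration [L T^-2] ✓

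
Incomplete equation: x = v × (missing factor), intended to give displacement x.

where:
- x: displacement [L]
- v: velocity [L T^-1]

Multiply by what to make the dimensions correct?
t (time), dimensions [T]

x has dimensions [L] and v has dimensions [L T^-1].
The missing factor must have dimensions [L] / [L T^-1] = [T], i.e. time (t).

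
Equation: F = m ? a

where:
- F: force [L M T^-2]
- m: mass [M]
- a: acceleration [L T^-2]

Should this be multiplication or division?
multiplication (×): F = m × a

F [L M T^-2]; m [M]; a [L T^-2].
m × a → [L M T^-2] ✓
m ÷ a → [L^-1 M T^2] ✗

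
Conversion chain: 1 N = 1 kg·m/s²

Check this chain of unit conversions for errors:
The chain is correct (no errors).

Correct: Newton is defined as kg·m/s²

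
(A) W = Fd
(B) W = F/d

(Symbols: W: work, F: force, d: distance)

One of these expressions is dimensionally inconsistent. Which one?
(B)

(A) W = Fd: LHS [L^2 M T^-2], RHS [L^2 M T^-2] ✓
(B) W = F/d: LHS [L^2 M T^-2], RHS [M T^-2] ✗

Expression (B) W = F/d is dimensionally incorrect.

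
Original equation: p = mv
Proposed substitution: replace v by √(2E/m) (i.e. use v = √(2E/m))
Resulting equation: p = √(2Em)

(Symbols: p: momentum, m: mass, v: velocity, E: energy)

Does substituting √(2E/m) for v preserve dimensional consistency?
Yes

[v] = [L T^-1] and [√(2E/m)] = [L T^-1]. These match, so the substitution replaces a quantity by one of the same dimensions and the result p = √(2Em) has LHS [L M T^-1] vs RHS [L M T^-1] — still consistent.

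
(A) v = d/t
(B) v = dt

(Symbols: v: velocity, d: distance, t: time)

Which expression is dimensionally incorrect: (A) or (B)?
(B)

(A) v = d/t: LHS [L T^-1], RHS [L T^-1] ✓
(B) v = dt: LHS [L T^-1], RHS [L T] ✗

Expression (B) v = dt is dimensionally incorrect.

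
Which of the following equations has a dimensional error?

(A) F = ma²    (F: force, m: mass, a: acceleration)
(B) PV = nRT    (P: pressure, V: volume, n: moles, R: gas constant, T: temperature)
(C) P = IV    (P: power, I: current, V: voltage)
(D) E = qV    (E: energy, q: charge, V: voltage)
(A) F = ma²

The equation (A) F = ma² is dimensionally incorrect.

LHS (F): [L M T^-2]
RHS (ma²): [L^2 M T^-4] ✗

The dimensions do not match. The other three equations balance.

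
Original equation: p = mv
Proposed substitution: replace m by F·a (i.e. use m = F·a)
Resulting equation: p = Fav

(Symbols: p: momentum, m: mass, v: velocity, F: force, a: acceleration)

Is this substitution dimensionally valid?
No

[m] = [M] and [F·a] = [L^2 M T^-4]. These differ, so the substitution replaces a quantity by one of different dimensions and the result p = Fav has LHS [L M T^-1] vs RHS [L^3 M T^-5] — inconsistent.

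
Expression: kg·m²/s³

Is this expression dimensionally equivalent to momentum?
No

The expression kg·m²/s³ has dimensions [L^2 M T^-3], but momentum has dimensions [L M T^-1].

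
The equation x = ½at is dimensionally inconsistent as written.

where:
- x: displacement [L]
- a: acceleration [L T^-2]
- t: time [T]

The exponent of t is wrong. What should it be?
The exponent of t should be 2: x = ½at^2

The LHS x has dimensions [L]; t has dimensions [T].
As written, the RHS ½at (exponent 1 on t) has dimensions [L T^-1], which does not match.
With exponent 2, the RHS ½at^2 has dimensions [L], matching the LHS.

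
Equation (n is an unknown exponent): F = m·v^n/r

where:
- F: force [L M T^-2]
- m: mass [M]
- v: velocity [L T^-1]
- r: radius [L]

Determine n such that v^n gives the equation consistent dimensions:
n = 2

F has dimensions [L M T^-2]; v has dimensions [L T^-1].
The rest of the RHS has dimensions [L^-1 M], so v^n must supply [L^2 T^-2].
With n = 2: m·v^2/r has dimensions [L M T^-2], matching the LHS ✓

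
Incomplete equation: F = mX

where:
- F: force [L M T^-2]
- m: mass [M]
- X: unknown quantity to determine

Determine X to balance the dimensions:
X = a (acceleration), dimensions [L T^-2]

F has dimensions [L M T^-2]; the rest of the RHS (m) has dimensions [M].
So X must have dimensions [L T^-2] — X = a (acceleration).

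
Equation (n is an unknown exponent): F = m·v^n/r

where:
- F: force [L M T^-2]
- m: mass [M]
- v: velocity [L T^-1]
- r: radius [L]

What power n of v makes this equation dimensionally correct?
n = 2

F has dimensions [L M T^-2]; v has dimensions [L T^-1].
The rest of the RHS has dimensions [L^-1 M], so v^n must supply [L^2 T^-2].
With n = 2: m·v^2/r has dimensions [L M T^-2], matching the LHS ✓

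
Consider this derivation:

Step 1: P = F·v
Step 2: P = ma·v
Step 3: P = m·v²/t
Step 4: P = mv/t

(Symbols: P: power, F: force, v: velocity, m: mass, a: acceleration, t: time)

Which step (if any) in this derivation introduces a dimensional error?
Step 4

Step 1: P = F·v → LHS [L^2 M T^-3], RHS [L^2 M T^-3] ✓
Step 2: P = ma·v → LHS [L^2 M T^-3], RHS [L^2 M T^-3] ✓
Step 3: P = m·v²/t → LHS [L^2 M T^-3], RHS [L^2 M T^-3] ✓
Step 4: P = mv/t → LHS [L^2 M T^-3], RHS [L M T^-2] ✗

The first dimensional inconsistency appears in step 4: P = mv/t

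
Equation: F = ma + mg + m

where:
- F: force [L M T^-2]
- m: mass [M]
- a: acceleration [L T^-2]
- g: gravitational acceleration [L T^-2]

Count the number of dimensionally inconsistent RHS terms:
1

LHS F: [L M T^-2]
- ma: [L M T^-2] ✓
- mg: [L M T^-2] ✓
- m: [M] ✗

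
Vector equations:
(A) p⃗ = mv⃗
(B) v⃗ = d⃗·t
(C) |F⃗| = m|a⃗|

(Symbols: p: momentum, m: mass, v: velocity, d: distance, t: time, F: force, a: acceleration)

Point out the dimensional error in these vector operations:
(B) v⃗ = d⃗·t

(A) p⃗ = mv⃗: LHS [L M T^-1], RHS [L M T^-1] ✓ — mass (scalar) times velocity (vector)
(B) v⃗ = d⃗·t: LHS [L T^-1], RHS [L T] ✗ — velocity is displacement per time; should be d⃗/t
(C) |F⃗| = m|a⃗|: LHS [L M T^-2], RHS [L M T^-2] ✓ — magnitudes of vectors are scalars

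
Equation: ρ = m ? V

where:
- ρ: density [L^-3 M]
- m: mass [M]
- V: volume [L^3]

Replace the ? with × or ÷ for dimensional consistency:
division (÷): ρ = m ÷ V

ρ [L^-3 M]; m [M]; V [L^3].
m × V → [L^3 M] ✗
m ÷ V → [L^-3 M] ✓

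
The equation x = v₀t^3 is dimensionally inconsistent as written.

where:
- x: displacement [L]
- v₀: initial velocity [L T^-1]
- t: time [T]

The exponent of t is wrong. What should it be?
The exponent of t should be 1: x = v₀t

The LHS x has dimensions [L]; t has dimensions [T].
As written, the RHS v₀t^3 (exponent 3 on t) has dimensions [L T^2], which does not match.
With exponent 1, the RHS v₀t has dimensions [L], matching the LHS.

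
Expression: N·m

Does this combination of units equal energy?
Yes

The expression N·m has dimensions [L^2 M T^-2], which is exactly energy [L^2 M T^-2].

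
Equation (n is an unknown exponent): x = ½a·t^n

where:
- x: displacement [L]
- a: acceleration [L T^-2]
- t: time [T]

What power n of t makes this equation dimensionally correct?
n = 2

x has dimensions [L]; t has dimensions [T].
The rest of the RHS has dimensions [L T^-2], so t^n must supply [T^2].
With n = 2: ½a·t^2 has dimensions [L], matching the LHS ✓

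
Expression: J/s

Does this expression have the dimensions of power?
Yes

The expression J/s has dimensions [L^2 M T^-3], which is exactly power [L^2 M T^-3].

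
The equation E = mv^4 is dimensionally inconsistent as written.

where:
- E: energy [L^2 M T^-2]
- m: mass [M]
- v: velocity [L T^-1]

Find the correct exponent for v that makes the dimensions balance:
The exponent of v should be 2: E = mv^2

The LHS E has dimensions [L^2 M T^-2]; v has dimensions [L T^-1].
As written, the RHS mv^4 (exponent 4 on v) has dimensions [L^4 M T^-4], which does not match.
With exponent 2, the RHS mv^2 has dimensions [L^2 M T^-2], matching the LHS.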